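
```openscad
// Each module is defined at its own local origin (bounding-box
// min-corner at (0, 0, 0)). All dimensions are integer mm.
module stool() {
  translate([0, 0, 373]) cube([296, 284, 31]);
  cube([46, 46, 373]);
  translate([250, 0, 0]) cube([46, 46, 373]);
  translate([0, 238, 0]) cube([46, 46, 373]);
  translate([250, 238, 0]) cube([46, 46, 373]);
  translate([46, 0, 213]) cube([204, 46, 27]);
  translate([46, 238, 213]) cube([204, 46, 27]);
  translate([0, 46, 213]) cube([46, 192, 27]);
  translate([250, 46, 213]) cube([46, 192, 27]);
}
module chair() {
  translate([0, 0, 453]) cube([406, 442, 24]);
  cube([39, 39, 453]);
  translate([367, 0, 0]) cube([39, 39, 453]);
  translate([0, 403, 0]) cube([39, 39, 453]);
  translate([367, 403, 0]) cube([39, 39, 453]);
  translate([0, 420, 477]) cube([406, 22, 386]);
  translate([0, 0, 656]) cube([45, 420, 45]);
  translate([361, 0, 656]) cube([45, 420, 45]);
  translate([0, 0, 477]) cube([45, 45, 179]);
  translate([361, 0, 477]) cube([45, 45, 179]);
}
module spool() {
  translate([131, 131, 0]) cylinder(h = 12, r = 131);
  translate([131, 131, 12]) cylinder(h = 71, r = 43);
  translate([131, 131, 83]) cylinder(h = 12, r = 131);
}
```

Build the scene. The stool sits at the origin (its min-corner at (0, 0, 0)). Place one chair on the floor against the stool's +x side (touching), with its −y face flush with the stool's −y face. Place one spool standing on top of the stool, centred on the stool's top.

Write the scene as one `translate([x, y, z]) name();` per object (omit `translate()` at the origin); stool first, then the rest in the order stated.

stool();
translate([296, 0, 0]) chair();
translate([17, 11, 404]) spool();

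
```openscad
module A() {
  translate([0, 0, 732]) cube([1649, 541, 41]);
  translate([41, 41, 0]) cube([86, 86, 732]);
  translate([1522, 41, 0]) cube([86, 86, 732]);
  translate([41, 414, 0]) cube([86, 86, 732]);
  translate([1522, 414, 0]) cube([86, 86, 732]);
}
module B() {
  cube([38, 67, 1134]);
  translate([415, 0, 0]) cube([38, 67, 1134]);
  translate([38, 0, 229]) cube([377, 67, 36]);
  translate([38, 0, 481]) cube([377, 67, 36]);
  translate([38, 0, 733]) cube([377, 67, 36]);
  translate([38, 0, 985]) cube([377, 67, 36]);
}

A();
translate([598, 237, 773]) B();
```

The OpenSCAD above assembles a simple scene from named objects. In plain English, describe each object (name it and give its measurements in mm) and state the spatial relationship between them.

A is a rectangular dining table. The top is 1649×541×41 mm with its upper surface at z = 773 mm. It stands on four 86×86 mm square legs, each inset 41 mm from the nearest pair of top edges, running from the floor to the underside of the top.

B is a straight ladder. Two 38×67 mm vertical rails, 1134 mm tall, stand 453 mm apart (outside-to-outside) with their front faces coplanar on the −y side. 4 rungs, each 67 mm deep and 36 mm tall, span between the inner faces of the rails, front faces flush with the rails. The lowest rung's underside is at z = 229 mm and rungs are spaced 252 mm apart (underside to underside).

The ladder is on top of the table, centred.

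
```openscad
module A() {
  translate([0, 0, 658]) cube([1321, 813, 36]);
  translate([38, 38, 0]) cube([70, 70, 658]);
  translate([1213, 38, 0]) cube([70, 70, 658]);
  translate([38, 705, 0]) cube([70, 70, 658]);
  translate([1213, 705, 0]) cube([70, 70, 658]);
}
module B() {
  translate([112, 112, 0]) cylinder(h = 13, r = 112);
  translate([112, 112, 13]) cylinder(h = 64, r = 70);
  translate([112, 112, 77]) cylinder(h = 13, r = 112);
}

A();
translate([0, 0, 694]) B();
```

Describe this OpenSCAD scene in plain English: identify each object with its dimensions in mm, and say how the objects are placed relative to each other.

A is a rectangular dining table. The top is 1321×813×36 mm with its upper surface at z = 694 mm. It stands on four 70×70 mm square legs, each inset 38 mm from the nearest pair of top edges, running from the floor to the underside of the top.

B is a spool: two coaxial disc flanges of radius 112 mm and thickness 13 mm, joined by a core cylinder of radius 70 mm and height 64 mm. The lower flange rests on z = 0 and the three cylinders share a vertical axis.

The spool is on top of the table.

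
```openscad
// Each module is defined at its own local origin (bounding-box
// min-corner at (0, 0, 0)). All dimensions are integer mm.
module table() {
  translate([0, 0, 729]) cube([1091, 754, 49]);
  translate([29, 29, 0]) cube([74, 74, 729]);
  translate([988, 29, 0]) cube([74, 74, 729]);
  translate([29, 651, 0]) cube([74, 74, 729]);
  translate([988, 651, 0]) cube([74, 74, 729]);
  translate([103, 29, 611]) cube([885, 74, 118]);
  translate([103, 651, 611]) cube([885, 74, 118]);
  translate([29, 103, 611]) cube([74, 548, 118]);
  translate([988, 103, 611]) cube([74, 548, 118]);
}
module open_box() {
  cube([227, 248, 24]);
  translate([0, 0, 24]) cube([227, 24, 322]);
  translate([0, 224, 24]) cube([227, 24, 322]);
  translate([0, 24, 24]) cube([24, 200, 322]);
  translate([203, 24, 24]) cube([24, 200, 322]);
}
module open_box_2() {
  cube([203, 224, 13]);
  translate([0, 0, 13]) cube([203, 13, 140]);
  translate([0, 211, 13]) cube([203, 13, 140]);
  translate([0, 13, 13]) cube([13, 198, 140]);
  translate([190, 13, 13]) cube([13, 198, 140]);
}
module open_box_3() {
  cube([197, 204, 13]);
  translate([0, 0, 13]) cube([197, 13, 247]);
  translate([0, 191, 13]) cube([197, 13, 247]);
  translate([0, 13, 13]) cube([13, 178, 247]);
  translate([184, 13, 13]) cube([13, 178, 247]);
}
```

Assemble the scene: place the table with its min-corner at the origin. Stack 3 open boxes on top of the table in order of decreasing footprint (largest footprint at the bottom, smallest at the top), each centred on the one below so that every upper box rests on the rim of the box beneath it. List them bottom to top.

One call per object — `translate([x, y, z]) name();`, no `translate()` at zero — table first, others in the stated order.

table();
translate([432, 253, 778]) open_box();
translate([444, 265, 1124]) open_box_2();
translate([447, 275, 1277]) open_box_3();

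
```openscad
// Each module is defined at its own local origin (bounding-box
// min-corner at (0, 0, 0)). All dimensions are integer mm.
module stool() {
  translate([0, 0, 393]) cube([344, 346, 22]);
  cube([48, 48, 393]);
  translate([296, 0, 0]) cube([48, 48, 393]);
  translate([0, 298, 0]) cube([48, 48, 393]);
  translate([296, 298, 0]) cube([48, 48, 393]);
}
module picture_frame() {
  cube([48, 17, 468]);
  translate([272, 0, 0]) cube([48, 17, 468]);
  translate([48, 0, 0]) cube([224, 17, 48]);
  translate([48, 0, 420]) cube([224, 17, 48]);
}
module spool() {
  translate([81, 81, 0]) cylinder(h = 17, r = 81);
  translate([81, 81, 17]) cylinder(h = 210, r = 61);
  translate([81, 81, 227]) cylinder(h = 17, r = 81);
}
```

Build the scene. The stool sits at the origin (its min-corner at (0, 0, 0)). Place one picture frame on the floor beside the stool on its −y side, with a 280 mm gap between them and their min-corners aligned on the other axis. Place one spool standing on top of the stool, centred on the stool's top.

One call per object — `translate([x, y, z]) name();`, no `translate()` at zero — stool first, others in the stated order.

stool();
translate([0, -297, 0]) picture_frame();
translate([91, 92, 415]) spool();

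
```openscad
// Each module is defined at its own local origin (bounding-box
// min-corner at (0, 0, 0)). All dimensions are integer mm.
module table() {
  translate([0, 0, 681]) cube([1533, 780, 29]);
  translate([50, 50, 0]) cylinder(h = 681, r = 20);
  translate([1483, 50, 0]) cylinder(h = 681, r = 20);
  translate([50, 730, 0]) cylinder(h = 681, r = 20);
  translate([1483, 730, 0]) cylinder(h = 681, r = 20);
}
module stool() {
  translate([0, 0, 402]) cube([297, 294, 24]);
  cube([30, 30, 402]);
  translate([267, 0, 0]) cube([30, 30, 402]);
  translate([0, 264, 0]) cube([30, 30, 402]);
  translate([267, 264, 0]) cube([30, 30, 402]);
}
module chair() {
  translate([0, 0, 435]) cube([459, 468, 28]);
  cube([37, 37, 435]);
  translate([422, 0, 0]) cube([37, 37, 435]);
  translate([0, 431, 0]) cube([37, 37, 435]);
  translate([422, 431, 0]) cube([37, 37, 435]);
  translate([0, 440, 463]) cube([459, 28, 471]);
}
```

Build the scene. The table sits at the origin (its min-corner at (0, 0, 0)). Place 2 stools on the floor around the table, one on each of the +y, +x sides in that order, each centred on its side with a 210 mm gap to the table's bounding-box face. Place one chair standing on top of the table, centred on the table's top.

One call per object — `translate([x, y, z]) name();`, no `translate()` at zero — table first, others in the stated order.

table();
translate([618, 990, 0]) stool();
translate([1743, 243, 0]) stool();
translate([537, 156, 710]) chair();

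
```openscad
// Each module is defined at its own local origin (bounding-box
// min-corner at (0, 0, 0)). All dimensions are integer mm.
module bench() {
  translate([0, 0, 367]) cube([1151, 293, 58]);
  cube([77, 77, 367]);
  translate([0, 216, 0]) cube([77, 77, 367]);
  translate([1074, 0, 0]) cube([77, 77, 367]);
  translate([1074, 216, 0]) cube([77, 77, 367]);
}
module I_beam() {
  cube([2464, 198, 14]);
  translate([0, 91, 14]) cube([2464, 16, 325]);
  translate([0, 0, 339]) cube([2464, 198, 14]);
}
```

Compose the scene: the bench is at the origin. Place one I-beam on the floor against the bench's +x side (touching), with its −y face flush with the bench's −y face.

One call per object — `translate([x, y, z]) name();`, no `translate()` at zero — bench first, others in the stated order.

bench();
translate([1151, 0, 0]) I_beam();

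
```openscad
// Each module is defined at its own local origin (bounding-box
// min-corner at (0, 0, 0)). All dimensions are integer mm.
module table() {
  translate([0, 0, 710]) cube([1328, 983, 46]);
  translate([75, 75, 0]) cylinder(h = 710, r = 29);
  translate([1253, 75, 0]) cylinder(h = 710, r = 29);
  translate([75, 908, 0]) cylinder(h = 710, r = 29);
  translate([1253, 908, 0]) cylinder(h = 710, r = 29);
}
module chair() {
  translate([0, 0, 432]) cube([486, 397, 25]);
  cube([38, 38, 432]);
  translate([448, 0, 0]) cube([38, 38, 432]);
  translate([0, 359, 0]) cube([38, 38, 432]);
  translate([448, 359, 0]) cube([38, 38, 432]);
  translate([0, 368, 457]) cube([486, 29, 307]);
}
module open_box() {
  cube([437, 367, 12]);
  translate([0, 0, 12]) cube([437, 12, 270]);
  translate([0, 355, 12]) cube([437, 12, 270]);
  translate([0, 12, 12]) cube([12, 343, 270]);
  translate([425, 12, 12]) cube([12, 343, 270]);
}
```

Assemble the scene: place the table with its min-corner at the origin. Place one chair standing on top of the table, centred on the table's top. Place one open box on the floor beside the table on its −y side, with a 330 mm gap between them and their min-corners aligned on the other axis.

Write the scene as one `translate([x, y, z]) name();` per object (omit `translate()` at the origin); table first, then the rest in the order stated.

table();
translate([421, 293, 756]) chair();
translate([0, -697, 0]) open_box();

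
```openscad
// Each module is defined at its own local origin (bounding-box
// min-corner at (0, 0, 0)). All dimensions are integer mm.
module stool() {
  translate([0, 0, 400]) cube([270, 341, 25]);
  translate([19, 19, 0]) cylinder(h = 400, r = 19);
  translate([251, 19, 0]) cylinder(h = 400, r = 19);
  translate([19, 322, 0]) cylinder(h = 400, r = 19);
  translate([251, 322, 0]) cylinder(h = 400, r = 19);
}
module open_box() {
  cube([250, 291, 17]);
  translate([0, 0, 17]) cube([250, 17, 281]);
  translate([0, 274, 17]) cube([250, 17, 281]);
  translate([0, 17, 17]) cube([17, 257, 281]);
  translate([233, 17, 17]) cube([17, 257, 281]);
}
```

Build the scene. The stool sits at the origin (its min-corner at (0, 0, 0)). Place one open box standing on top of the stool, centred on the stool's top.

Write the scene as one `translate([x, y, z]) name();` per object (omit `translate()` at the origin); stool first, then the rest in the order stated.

stool();
translate([10, 25, 425]) open_box();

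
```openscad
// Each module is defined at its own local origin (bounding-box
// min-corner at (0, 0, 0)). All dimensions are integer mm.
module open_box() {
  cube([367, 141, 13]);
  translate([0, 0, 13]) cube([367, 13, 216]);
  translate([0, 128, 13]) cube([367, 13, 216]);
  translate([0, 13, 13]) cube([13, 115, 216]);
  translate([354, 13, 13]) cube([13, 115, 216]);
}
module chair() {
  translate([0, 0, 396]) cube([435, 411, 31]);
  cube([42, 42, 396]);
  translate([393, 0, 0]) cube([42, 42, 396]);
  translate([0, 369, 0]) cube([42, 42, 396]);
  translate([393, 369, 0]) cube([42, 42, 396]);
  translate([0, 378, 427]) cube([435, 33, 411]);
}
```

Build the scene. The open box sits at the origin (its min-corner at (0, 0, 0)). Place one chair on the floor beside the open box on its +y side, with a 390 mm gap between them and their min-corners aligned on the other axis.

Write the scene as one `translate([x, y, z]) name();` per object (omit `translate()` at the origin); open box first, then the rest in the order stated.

open_box();
translate([0, 531, 0]) chair();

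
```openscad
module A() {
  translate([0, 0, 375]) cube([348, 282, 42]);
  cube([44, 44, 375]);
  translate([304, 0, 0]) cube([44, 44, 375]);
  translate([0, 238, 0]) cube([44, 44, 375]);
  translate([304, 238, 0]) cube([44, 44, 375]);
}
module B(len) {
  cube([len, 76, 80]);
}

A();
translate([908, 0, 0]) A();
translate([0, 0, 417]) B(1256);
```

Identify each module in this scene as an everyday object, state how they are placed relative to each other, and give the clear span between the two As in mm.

Second stool starts at x = 908; first ends at x = 348; clear span = 908 − 348 = 560 mm.

A is a stool. B is a beam. A beam spans the tops of two stools. The clear span between the two stools is 560 mm.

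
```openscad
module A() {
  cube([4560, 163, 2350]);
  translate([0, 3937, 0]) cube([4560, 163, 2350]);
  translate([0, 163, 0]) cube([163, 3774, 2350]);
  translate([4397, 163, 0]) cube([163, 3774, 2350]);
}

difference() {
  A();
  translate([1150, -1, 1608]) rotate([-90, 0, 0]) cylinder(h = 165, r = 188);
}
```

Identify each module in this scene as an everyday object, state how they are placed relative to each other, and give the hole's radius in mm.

A is a house frame. The house frame has a circular hole through its front wall. The hole's radius is 188 mm.

The subtracted cylinder has r = 188 mm.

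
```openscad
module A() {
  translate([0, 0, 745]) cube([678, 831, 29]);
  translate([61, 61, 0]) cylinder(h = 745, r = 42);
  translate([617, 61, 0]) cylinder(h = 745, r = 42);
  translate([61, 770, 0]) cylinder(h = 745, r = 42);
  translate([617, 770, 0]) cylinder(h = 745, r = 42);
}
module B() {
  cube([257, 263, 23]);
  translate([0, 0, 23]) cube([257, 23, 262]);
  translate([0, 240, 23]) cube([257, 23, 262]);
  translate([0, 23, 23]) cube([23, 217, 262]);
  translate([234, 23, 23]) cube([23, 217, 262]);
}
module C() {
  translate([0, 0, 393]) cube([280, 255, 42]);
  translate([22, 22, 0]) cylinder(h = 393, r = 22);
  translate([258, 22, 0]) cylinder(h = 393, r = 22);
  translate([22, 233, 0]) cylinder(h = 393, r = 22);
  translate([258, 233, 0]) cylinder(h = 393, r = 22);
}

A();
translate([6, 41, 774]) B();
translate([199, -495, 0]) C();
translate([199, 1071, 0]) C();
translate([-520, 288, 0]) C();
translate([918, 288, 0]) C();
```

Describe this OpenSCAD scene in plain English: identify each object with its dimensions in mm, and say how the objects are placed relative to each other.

A is a table: top 678 mm (x) × 831 mm (y), 29 mm thick, upper face at z = 774 mm, on four round legs of 84 mm diameter, each leg's bounding box inset 19 mm from the nearest pair of top edges, running from z = 0 to the bottom of the top.

B is an open storage box with external size 257×263×285 mm and wall thickness 23 mm (the base is also 23 mm thick). The base covers the whole footprint; the four walls stand on the base, with the y-facing walls full-width and the x-facing walls fitting between their inner faces.

C is a four-legged stool. The seat is a 280×255×42 mm slab whose top surface is at z = 435 mm; four round legs, each 44 mm in diameter, run from the floor (z = 0) to the underside of the seat, each leg's axis is inset half a diameter from the nearest pair of seat edges (so the leg's bounding box is flush with the corner).

The open box is on top of the table. Four stools sit around the table at the −y, +y, −x, +x sides.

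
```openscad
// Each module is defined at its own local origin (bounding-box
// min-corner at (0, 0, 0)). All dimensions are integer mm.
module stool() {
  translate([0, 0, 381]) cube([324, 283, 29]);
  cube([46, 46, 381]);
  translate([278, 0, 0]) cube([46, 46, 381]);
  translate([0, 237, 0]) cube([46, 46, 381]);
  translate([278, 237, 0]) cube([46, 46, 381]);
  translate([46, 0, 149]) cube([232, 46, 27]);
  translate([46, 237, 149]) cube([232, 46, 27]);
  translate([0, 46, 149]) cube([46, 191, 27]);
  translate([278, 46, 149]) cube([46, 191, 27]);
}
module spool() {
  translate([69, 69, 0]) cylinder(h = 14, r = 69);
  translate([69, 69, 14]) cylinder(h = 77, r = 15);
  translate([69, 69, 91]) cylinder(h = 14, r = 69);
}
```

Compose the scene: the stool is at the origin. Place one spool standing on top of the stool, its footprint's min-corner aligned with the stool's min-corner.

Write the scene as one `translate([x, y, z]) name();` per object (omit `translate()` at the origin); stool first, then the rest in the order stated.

stool();
translate([0, 0, 410]) spool();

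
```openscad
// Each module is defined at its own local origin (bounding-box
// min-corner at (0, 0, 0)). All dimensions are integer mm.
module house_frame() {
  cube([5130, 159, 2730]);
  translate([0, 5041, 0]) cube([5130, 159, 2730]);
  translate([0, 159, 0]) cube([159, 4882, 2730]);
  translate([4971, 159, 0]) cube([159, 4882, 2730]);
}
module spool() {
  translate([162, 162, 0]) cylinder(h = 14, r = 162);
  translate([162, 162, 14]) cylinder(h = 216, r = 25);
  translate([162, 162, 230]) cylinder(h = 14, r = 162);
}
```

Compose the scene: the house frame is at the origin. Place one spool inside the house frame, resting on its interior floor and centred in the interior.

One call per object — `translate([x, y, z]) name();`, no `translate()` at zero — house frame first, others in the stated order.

house_frame();
translate([2403, 2438, 0]) spool();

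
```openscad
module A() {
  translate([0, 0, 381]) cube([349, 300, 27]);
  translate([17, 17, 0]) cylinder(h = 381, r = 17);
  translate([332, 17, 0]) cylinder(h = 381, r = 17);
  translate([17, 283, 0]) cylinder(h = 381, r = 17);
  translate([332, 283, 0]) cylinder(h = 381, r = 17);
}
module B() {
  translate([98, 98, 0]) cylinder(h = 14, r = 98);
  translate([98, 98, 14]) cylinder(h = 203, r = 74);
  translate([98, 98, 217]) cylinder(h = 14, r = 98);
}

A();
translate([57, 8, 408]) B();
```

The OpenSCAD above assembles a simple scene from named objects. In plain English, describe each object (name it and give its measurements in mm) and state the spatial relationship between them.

A is a four-legged stool. The seat is 349×300 mm, 27 mm thick, top at z = 408 mm. It stands on four round legs, each 34 mm in diameter, from z = 0 to the seat underside, each leg's axis is inset half a diameter from the nearest pair of seat edges (so the leg's bounding box is flush with the corner).

B is a spool: two coaxial disc flanges of radius 98 mm and thickness 14 mm, joined by a core cylinder of radius 74 mm and height 203 mm. The lower flange rests on z = 0 and the three cylinders share a vertical axis.

The spool is on top of the stool.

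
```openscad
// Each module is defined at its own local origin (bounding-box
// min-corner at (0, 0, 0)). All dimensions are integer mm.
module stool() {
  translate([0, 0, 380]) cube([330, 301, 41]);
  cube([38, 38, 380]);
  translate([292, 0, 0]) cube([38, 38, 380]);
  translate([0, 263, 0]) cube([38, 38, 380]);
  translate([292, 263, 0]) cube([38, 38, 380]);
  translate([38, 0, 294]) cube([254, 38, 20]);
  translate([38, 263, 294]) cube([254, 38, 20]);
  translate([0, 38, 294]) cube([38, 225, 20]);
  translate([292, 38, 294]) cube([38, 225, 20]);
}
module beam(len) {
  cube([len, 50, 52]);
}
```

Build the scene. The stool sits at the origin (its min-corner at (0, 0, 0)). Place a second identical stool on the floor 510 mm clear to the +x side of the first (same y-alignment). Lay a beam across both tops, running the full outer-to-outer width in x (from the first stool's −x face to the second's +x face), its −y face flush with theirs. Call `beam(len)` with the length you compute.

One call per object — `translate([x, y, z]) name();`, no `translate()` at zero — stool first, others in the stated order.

stool();
translate([840, 0, 0]) stool();
translate([0, 0, 421]) beam(1170);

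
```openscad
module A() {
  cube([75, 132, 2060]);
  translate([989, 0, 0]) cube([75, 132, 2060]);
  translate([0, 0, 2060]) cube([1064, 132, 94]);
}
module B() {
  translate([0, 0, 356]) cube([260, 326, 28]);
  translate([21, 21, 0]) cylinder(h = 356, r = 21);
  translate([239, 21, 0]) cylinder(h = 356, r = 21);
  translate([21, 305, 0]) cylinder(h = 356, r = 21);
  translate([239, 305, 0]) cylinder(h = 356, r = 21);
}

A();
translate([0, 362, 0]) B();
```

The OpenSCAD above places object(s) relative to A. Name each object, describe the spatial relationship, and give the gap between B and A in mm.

A is a door frame. B is a stool. The stool is on the floor beside the door frame on its +y side. The gap between the stool and the door frame is 230 mm.

The stool's nearest face is 230 mm from the door frame's +y face.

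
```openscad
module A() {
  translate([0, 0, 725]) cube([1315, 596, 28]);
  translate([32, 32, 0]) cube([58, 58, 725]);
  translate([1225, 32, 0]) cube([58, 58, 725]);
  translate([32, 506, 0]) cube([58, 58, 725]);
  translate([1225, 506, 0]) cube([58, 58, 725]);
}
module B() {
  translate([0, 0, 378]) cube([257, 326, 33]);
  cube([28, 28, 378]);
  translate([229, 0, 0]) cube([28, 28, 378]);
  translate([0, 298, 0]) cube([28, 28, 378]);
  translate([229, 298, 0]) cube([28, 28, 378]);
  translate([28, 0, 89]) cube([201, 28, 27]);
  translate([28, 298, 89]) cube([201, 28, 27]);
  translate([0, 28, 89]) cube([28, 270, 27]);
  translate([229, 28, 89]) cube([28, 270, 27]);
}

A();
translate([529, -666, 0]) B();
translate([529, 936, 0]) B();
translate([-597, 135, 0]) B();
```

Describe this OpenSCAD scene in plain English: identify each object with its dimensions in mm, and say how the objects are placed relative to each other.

A is a rectangular dining table. The top is 1315×596×28 mm with its upper surface at z = 753 mm. It stands on four 58×58 mm square legs, each inset 32 mm from the nearest pair of top edges, running from the floor to the underside of the top.

B is a four-legged stool. The seat is a 257×326×33 mm slab whose top surface is at z = 411 mm; four square legs, each 28×28 mm in cross-section, run from the floor (z = 0) to the underside of the seat, each flush with a corner of the seat. Four stretchers, 28 mm wide and 27 mm tall, connect adjacent legs with their undersides at z = 89 mm, each running between the inner faces of the legs it joins and aligned with the legs' outer faces on the other axis.

Three stools sit around the table at the −y, +y, −x sides.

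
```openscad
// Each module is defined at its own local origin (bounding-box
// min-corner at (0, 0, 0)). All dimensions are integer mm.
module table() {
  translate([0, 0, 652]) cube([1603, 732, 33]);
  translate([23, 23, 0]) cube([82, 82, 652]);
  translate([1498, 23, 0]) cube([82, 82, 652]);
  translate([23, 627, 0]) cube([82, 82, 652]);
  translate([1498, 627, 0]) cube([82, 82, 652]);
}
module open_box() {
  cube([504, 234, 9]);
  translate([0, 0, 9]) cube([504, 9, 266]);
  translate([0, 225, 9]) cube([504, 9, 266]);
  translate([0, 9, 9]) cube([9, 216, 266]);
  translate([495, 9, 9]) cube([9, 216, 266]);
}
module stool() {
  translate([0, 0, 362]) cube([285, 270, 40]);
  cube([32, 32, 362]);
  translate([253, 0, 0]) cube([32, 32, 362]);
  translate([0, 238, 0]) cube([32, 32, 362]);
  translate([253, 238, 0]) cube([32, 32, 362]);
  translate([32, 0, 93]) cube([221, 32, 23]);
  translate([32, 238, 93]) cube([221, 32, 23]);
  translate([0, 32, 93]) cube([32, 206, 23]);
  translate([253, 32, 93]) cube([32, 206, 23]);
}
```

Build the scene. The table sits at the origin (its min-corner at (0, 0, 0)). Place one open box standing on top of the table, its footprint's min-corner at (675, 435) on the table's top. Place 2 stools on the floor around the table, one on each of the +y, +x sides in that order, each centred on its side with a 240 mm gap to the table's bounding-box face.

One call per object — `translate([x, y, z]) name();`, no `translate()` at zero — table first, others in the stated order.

table();
translate([675, 435, 685]) open_box();
translate([659, 972, 0]) stool();
translate([1843, 231, 0]) stool();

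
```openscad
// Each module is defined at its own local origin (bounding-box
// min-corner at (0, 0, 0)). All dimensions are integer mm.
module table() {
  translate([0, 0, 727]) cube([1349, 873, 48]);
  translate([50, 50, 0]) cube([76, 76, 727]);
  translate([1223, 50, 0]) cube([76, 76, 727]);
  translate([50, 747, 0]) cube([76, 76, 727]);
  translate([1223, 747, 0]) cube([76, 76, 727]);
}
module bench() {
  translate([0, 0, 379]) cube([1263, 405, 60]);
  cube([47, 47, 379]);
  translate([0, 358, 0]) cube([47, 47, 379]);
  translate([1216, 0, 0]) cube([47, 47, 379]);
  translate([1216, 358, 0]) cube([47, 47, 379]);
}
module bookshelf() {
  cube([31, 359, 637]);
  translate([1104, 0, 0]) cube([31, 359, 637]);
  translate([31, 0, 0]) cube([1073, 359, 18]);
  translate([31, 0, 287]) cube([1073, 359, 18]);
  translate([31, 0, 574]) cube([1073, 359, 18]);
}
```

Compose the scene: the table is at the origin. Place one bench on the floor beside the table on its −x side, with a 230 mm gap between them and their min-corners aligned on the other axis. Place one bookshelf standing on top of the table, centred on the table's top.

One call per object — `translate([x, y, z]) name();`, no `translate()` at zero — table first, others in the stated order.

table();
translate([-1493, 0, 0]) bench();
translate([107, 257, 775]) bookshelf();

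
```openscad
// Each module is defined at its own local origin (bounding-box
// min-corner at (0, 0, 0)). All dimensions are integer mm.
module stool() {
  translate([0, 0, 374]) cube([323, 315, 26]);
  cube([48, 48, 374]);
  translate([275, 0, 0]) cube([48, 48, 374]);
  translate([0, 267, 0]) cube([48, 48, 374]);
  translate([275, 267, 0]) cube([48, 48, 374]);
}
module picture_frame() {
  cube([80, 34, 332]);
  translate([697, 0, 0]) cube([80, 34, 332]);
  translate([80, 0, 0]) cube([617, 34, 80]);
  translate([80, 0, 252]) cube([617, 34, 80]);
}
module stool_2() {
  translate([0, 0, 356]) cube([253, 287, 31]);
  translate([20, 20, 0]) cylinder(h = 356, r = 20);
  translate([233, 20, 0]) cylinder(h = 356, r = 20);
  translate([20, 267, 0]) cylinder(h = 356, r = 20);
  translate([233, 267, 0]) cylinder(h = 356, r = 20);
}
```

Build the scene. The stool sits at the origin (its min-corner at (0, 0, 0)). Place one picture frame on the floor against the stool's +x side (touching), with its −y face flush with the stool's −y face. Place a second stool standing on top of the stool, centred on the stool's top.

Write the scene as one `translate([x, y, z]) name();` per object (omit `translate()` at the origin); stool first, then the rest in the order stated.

stool();
translate([323, 0, 0]) picture_frame();
translate([35, 14, 400]) stool_2();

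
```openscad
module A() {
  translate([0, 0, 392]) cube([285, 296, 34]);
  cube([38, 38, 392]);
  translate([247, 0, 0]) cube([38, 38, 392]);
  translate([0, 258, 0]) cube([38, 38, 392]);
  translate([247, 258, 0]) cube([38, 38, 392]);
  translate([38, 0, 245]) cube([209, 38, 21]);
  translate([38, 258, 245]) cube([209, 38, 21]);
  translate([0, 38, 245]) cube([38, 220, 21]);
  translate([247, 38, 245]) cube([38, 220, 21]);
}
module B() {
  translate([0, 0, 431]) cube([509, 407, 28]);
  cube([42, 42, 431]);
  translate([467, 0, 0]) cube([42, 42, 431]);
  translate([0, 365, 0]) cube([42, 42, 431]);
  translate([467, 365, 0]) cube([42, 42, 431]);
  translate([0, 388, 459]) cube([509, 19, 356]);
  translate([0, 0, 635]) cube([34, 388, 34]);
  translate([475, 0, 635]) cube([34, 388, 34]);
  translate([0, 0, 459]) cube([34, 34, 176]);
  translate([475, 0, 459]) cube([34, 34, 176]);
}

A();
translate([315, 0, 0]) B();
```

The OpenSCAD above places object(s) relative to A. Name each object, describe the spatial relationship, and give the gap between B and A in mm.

The chair's nearest face is 30 mm from the stool's +x face.

A is a stool. B is a chair. The chair is on the floor beside the stool on its +x side. The gap between the chair and the stool is 30 mm.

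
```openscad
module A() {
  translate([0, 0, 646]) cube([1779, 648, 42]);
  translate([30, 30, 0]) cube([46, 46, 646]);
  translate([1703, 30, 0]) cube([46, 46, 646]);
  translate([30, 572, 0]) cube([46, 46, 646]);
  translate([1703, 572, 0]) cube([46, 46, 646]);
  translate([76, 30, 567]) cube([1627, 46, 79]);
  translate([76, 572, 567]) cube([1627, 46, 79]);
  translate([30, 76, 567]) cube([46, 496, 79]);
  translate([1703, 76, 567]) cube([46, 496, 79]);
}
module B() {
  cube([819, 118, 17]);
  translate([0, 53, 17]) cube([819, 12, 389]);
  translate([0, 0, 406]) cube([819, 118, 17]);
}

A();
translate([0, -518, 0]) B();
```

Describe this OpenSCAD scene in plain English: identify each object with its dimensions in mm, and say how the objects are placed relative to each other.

A is a rectangular dining table. The top is 1779×648×42 mm with its upper surface at z = 688 mm. It stands on four 46×46 mm square legs, each inset 30 mm from the nearest pair of top edges, running from the floor to the underside of the top. Four apron rails, 46 mm thick and 79 mm tall, run between adjacent legs with their top edges flush with the underside of the top and their outer faces flush with the legs' outer faces.

B is an I-beam lying along x, 819 mm long. Overall section height 423 mm. Two flanges 118 mm wide (y) and 17 mm thick, one on the floor and one at the top; a web 12 mm thick runs between them, centred on the flange width.

The I-beam is on the floor beside the table on its −y side.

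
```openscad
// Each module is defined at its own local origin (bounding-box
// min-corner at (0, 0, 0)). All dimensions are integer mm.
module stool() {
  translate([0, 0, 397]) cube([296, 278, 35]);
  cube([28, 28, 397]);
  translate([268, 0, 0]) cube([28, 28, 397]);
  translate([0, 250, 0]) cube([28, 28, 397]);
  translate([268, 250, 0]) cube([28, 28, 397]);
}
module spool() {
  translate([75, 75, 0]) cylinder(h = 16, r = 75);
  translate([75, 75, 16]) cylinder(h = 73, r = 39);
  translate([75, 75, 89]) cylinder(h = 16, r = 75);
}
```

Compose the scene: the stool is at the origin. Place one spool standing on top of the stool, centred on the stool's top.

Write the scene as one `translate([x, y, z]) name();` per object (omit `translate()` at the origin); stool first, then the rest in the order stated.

stool();
translate([73, 64, 432]) spool();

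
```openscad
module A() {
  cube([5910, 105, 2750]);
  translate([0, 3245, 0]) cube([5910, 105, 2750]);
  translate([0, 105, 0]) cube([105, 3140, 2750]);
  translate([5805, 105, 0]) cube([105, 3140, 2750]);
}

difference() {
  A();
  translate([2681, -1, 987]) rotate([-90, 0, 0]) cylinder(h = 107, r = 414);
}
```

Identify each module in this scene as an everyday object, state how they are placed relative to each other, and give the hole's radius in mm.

A is a house frame. The house frame has a circular hole through its front wall. The hole's radius is 414 mm.

The subtracted cylinder has r = 414 mm.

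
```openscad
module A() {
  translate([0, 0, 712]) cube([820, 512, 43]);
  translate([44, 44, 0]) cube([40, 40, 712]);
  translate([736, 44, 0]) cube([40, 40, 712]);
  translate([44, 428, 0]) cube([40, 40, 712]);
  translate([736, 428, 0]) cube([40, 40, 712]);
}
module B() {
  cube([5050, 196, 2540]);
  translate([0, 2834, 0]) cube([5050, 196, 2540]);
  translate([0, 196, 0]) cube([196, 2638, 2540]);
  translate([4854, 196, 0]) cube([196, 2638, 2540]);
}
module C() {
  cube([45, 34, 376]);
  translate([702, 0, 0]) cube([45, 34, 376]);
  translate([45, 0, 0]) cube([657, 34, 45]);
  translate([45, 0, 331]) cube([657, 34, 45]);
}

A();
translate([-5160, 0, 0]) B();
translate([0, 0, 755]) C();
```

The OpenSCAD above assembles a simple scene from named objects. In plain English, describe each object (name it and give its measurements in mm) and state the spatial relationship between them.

A is a table with a 820×512 mm rectangular top, 43 mm thick, top surface at z = 755 mm, supported by four 40×40 mm square legs, each inset 44 mm from the nearest pair of top edges, running from the floor.

B is a box-shaped house frame (walls only): outside footprint 5050×3030 mm, wall height 2540 mm, wall thickness 196 mm. The two y-facing walls run the full x-width; the two x-facing walls fit between the inner faces of the y-facing walls.

C is a picture frame with a 657×286 mm rectangular opening (x by z) and a uniform 45 mm border on every side. Frame depth is 34 mm along y. It is built from two vertical stiles running the full outside height and two horizontal rails spanning the gap between the stiles.

The house frame is on the floor beside the table on its −x side. The picture frame is on top of the table.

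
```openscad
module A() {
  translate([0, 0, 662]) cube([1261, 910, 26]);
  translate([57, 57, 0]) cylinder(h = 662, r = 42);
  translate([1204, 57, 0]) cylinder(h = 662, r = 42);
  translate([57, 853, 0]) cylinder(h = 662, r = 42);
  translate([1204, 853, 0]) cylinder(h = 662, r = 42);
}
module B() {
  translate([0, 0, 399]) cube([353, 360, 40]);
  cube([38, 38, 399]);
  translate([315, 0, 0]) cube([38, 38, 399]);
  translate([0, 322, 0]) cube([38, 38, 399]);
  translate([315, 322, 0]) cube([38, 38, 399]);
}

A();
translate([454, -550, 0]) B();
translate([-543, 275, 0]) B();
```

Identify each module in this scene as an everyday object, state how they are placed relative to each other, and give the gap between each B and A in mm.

A is a table. B is a stool. Two stools sit around the table at the −y, −x sides. The gap between each stool and the table is 190 mm.

Each stool's nearest face is 190 mm from the table's bounding box.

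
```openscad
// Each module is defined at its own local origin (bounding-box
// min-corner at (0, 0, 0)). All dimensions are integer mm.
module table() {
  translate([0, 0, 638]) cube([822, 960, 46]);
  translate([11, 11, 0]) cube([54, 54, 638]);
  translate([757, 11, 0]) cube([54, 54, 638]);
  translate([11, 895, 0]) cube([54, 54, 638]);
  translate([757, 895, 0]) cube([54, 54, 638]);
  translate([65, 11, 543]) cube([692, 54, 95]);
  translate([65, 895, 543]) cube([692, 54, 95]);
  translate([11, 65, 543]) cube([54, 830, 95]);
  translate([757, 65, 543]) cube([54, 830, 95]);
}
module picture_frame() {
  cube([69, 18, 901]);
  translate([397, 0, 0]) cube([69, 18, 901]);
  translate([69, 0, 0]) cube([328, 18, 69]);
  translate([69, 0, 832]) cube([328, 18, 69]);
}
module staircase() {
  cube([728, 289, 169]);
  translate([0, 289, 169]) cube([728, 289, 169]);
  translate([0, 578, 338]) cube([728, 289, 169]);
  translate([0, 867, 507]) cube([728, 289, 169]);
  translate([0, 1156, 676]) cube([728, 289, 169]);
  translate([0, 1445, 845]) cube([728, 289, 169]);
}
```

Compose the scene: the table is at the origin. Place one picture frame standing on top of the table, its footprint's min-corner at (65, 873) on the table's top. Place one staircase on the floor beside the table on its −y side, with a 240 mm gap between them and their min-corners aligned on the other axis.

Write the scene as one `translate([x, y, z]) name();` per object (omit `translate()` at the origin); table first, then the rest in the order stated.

table();
translate([65, 873, 684]) picture_frame();
translate([0, -1974, 0]) staircase();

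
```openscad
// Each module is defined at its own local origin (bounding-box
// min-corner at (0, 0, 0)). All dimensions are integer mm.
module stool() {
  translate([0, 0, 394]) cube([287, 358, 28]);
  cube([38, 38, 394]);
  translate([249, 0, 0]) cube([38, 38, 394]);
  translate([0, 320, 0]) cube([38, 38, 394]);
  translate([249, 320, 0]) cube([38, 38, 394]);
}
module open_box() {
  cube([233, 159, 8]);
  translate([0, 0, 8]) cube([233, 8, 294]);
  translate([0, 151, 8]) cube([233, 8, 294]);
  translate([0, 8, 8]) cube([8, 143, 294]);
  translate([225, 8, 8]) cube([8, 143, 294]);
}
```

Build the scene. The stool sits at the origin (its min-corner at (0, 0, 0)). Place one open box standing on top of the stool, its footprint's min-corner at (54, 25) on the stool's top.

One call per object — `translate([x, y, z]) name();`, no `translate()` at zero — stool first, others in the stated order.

stool();
translate([54, 25, 422]) open_box();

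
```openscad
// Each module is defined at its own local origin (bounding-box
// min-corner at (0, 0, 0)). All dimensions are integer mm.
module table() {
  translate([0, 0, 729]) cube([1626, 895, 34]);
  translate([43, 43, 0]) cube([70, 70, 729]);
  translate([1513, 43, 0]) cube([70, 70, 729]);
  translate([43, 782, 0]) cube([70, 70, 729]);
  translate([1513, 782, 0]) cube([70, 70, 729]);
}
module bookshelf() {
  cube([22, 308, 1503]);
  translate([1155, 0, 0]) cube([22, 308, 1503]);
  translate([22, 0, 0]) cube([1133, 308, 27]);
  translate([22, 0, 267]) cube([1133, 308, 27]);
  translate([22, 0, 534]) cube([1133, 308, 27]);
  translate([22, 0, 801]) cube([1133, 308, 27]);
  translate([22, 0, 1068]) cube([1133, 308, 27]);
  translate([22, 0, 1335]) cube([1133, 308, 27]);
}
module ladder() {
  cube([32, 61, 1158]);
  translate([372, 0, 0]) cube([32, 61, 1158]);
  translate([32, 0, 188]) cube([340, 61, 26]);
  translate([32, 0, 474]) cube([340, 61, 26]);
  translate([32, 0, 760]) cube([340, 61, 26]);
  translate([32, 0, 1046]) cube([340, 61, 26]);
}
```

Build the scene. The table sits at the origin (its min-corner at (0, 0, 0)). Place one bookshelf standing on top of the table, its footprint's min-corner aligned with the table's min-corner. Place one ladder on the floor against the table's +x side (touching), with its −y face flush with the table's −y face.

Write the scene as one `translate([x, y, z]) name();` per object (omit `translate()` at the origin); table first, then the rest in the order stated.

table();
translate([0, 0, 763]) bookshelf();
translate([1626, 0, 0]) ladder();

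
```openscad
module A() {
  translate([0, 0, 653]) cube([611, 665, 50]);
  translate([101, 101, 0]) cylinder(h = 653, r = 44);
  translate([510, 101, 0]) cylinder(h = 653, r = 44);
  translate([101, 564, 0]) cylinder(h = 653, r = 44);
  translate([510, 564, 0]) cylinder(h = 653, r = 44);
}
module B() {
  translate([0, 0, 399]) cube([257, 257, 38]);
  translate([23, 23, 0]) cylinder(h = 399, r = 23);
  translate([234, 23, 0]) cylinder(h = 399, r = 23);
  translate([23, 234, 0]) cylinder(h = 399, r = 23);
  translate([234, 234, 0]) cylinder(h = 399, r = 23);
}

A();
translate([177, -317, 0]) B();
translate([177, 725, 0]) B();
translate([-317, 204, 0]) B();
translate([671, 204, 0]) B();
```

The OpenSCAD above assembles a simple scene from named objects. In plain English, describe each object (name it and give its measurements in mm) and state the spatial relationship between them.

A is a rectangular dining table. The top is 611×665×50 mm with its upper surface at z = 703 mm. It stands on four round legs of 88 mm diameter, each leg's bounding box inset 57 mm from the nearest pair of top edges, running from the floor to the underside of the top.

B is a simple wooden stool: a rectangular seat 257 mm (x) by 257 mm (y), 38 mm thick, top face at z = 437 mm, on four round legs, each 46 mm in diameter. The legs rest on z = 0, each leg's axis is inset half a diameter from the nearest pair of seat edges (so the leg's bounding box is flush with the corner).

Four stools sit around the table at the −y, +y, −x, +x sides.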